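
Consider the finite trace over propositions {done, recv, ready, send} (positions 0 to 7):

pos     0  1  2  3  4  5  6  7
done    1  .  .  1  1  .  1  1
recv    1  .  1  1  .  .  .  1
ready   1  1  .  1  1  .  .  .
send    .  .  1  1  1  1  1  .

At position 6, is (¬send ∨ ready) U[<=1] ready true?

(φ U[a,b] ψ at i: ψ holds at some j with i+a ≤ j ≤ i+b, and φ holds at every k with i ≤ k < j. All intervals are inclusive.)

False

Need some j in [6,7] with ready, and (¬send ∨ ready) at every k in [6,j-1].
  j=6: ready false.
  j=7: ready false.
No j in the window works → until fails.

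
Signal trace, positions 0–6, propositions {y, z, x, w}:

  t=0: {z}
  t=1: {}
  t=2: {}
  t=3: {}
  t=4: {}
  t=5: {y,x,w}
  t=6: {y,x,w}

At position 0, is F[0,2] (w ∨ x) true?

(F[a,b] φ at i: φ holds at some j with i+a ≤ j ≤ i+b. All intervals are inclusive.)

Check (w ∨ x) at each j in [0,2]:
  j=0: false
  j=1: false
  j=2: false
No position in the window satisfies it → formula fails.

No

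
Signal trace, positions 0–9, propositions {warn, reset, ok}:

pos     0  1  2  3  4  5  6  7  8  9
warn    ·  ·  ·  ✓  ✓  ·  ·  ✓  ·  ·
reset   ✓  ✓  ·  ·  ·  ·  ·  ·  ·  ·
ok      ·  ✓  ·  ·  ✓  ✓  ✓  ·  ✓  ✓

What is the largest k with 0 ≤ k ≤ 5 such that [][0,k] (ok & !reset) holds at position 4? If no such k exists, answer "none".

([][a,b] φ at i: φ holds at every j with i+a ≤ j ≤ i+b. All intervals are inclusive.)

2

(ok & !reset) must hold from j=4 onward; find where it first fails.
  j=4: holds
  j=5: holds
  j=6: holds
  j=7: fails
Holds on [4,6], so largest k = 2.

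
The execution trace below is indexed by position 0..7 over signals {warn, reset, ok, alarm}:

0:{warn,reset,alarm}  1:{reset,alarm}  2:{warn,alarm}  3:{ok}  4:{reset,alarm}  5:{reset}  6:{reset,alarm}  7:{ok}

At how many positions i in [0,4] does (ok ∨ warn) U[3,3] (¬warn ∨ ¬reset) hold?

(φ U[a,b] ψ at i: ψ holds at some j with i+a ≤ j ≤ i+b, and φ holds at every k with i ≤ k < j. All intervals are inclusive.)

0

Evaluate at each i in [0,4]:
  i=0: ✗ (lhs fails at k=1 before rhs at j=3)
  i=1: ✗ (lhs fails at k=1 before rhs at j=4)
  i=2: ✗ (lhs fails at k=4 before rhs at j=5)
  i=3: ✗ (lhs fails at k=4 before rhs at j=6)
  i=4: ✗ (lhs fails at k=4 before rhs at j=7)
Positions where it holds: {} → 0.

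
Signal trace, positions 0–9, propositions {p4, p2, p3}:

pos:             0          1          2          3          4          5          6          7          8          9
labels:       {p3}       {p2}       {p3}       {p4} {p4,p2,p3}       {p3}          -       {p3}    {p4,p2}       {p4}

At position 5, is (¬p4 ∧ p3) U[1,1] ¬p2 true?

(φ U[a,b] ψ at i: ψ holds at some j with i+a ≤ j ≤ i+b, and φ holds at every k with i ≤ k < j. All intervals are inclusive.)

Holds

Need some j in [6,6] with ¬p2, and (¬p4 ∧ p3) at every k in [5,j-1].
  j=6: ¬p2 holds; (¬p4 ∧ p3) holds at every k in [5,5] → satisfied.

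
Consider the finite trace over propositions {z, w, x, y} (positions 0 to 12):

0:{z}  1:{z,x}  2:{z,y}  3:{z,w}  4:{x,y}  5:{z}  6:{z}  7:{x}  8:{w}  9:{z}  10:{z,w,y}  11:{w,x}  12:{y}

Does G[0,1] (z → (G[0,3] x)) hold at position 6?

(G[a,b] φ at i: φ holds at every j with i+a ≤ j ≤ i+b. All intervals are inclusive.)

Check (z → (G[0,3] x)) at every j in [6,7]:
  j=6: antecedent true; consequent fails at 6 → ✗
  j=7: antecedent false → ✓
Fails at j=6 → formula fails.

Does not hold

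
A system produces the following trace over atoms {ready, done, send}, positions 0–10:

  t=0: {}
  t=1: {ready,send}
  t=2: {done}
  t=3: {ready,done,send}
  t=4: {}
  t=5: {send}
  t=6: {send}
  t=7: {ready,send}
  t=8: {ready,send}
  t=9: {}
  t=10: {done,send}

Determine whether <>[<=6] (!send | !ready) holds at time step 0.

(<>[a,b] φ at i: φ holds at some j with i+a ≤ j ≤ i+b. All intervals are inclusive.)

Check (!send | !ready) at each j in [0,6]:
  j=0: true
  j=1: false
  j=2: true
  j=3: false
  j=4: true
  j=5: true
  j=6: true
Found at j=0 → formula holds.

True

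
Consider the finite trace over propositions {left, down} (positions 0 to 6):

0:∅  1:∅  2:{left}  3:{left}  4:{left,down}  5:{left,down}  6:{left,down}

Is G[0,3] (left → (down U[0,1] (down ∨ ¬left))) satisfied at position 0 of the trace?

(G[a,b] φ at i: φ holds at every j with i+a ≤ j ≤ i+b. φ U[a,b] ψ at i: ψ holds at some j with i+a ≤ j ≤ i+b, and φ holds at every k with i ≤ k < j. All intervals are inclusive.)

Does not hold

Check (left → (down U[0,1] (down ∨ ¬left))) at every j in [0,3]:
  j=0: antecedent false → ✓
  j=1: antecedent false → ✓
  j=2: antecedent true; consequent fails → ✗
  j=3: antecedent true; consequent fails → ✗
Fails at j=2 → formula fails.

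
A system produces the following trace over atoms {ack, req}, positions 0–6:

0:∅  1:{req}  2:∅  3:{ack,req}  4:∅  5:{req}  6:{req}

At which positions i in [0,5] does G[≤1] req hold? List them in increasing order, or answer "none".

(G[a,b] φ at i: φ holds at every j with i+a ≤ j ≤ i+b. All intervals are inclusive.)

5

Evaluate at each i in [0,5]:
  i=0: ✗ (fails at j=0)
  i=1: ✗ (fails at j=2)
  i=2: ✗ (fails at j=2)
  i=3: ✗ (fails at j=4)
  i=4: ✗ (fails at j=4)
  i=5: ✓ (all of [5,6])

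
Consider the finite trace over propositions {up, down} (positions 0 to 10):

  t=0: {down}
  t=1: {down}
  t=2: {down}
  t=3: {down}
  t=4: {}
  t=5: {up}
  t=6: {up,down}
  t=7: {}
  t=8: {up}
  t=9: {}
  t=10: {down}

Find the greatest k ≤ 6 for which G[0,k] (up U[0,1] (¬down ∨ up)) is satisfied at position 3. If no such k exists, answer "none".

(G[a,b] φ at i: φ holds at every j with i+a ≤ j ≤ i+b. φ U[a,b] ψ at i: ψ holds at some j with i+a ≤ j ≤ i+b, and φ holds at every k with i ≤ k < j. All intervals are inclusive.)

(up U[0,1] (¬down ∨ up)) must hold from j=3 onward; find where it first fails.
  j=3: fails → no k works.

none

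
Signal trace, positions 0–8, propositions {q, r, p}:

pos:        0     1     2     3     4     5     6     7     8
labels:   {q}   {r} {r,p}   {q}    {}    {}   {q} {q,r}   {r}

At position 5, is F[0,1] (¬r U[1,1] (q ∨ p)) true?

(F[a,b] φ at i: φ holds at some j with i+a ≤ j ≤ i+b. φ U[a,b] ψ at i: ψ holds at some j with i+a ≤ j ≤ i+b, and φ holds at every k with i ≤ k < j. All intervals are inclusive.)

Holds

Check (¬r U[1,1] (q ∨ p)) at each j in [5,6]:
  j=5: holds
  j=6: holds
Found at j=5 → formula holds.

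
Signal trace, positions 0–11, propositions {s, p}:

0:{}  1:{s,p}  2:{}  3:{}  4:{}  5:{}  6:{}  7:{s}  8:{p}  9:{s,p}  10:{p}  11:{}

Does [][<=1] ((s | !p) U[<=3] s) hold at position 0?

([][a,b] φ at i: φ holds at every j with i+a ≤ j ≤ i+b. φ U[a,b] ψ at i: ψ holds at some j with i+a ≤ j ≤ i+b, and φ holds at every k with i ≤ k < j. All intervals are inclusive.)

Check ((s | !p) U[<=3] s) at every j in [0,1]:
  j=0: holds
  j=1: holds
All positions satisfy it → formula holds.

Holds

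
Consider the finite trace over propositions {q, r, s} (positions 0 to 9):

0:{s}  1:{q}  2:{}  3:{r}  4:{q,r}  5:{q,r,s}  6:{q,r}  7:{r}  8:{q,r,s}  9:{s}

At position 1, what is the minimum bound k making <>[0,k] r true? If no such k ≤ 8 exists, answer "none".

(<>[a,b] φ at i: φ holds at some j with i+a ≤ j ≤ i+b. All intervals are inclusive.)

Scan j = 1,2,… for r:
  j=1: fails
  j=2: fails
  j=3: holds
First hit at j=3, so smallest k = 3-1 = 2.

2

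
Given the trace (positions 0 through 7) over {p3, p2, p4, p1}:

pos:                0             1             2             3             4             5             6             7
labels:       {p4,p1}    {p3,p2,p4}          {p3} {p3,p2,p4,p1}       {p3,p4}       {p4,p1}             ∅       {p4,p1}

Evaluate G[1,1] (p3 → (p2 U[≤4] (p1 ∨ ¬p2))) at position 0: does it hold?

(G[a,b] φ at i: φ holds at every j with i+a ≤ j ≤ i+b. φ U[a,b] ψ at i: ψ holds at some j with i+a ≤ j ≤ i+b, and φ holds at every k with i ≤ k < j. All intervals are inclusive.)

Check (p3 → (p2 U[≤4] (p1 ∨ ¬p2))) at every j in [1,1]:
  j=1: antecedent true; consequent holds → ✓
All positions satisfy it → formula holds.

Yes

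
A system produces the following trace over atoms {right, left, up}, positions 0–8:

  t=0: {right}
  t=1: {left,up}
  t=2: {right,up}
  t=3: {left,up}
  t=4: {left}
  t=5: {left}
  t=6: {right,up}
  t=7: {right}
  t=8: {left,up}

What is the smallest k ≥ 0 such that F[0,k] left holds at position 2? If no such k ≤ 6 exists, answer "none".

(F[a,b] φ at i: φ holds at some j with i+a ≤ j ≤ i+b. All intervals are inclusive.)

Scan j = 2,3,… for left:
  j=2: fails
  j=3: holds
First hit at j=3, so smallest k = 3-2 = 1.

1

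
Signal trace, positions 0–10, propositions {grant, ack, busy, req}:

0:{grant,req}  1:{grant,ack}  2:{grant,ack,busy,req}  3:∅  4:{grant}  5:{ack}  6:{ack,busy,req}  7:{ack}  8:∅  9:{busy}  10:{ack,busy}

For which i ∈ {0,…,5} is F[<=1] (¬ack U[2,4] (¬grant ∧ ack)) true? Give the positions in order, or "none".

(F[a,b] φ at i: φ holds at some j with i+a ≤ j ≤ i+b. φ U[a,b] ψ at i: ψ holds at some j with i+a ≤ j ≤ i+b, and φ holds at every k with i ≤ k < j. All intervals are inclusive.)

Evaluate at each i in [0,5]:
  i=0: ✗ (none in [0,1])
  i=1: ✗ (none in [1,2])
  i=2: ✓ (witness j=3)
  i=3: ✓ (witness j=3)
  i=4: ✗ (none in [4,5])
  i=5: ✗ (none in [5,6])

2, 3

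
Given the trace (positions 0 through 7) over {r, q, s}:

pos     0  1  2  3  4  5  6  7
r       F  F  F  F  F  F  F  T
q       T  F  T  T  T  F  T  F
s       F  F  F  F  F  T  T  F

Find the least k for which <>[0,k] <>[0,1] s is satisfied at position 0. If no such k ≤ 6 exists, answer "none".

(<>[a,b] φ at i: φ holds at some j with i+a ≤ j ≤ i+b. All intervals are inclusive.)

4

Scan j = 0,1,… for <>[0,1] s:
  j=0: fails
  j=1: fails
  j=2: fails
  j=3: fails
  j=4: holds
First hit at j=4, so smallest k = 4-0 = 4.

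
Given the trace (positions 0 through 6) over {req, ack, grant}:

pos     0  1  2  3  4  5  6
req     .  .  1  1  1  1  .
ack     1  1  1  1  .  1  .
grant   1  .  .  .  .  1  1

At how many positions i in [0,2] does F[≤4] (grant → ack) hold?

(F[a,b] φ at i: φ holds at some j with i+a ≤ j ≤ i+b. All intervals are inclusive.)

Evaluate at each i in [0,2]:
  i=0: ✓ (witness j=0)
  i=1: ✓ (witness j=1)
  i=2: ✓ (witness j=2)
Positions where it holds: {0, 1, 2} → 3.

3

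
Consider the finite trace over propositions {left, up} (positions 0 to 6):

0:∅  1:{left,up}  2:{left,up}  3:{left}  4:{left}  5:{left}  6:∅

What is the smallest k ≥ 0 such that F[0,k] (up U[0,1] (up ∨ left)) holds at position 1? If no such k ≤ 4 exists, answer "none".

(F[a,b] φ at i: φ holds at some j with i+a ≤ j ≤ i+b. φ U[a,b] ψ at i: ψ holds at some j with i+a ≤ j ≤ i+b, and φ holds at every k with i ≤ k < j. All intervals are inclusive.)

Scan j = 1,2,… for (up U[0,1] (up ∨ left)):
  j=1: holds
First hit at j=1, so smallest k = 1-1 = 0.

0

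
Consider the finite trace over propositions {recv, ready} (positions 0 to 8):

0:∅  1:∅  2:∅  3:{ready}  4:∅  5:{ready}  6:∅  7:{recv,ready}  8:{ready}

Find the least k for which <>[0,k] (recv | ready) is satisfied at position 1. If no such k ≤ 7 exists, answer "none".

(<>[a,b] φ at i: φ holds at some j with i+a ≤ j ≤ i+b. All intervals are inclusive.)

Scan j = 1,2,… for (recv | ready):
  j=1: fails
  j=2: fails
  j=3: holds
First hit at j=3, so smallest k = 3-1 = 2.

2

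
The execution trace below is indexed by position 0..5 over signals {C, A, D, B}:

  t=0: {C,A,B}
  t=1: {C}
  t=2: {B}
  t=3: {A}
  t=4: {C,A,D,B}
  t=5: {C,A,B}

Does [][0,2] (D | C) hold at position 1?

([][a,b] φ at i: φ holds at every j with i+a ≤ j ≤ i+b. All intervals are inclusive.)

No

Check (D | C) at every j in [1,3]:
  j=1: true
  j=2: false
  j=3: false
Fails at j=2 → formula fails.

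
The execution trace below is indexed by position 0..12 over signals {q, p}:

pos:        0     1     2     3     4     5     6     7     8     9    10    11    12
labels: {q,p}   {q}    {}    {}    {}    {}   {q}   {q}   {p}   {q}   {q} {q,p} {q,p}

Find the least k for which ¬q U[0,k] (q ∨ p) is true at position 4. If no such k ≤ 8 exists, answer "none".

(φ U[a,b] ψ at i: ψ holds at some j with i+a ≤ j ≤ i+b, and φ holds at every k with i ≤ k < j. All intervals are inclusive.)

2

Need earliest j ≥ 4 with (q ∨ p), and ¬q at every k in [4,j-1].
  j=4: rhs fails.
  j=5: rhs fails.
  j=6: rhs holds; lhs holds on [4,5]. k = 2.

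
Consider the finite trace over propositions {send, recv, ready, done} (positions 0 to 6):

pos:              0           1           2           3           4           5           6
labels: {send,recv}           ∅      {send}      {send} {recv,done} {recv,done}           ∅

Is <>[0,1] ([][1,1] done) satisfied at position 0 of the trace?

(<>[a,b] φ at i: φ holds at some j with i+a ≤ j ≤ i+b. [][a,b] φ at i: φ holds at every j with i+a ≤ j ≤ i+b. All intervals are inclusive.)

False

Check [][1,1] done at each j in [0,1]:
  j=0: fails at 1
  j=1: fails at 2
No position in the window satisfies it → formula fails.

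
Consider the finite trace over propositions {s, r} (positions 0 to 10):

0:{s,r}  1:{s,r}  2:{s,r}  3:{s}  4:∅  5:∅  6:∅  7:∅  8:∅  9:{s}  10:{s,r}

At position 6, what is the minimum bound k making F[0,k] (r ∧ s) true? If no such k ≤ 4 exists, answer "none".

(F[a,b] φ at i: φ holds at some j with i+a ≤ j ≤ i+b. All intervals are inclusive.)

4

Scan j = 6,7,… for (r ∧ s):
  j=6: fails
  j=7: fails
  j=8: fails
  j=9: fails
  j=10: holds
First hit at j=10, so smallest k = 10-6 = 4.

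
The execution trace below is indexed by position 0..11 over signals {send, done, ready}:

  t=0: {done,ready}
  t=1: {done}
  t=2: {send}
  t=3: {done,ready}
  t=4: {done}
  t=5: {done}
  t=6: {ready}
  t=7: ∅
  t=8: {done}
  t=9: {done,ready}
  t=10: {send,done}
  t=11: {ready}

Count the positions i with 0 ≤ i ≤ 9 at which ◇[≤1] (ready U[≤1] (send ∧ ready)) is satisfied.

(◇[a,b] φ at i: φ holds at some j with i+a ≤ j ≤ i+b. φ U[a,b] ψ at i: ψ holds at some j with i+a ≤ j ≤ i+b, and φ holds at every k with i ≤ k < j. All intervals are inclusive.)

0

Evaluate at each i in [0,9]:
  i=0: ✗ (none in [0,1])
  i=1: ✗ (none in [1,2])
  i=2: ✗ (none in [2,3])
  i=3: ✗ (none in [3,4])
  i=4: ✗ (none in [4,5])
  i=5: ✗ (none in [5,6])
  i=6: ✗ (none in [6,7])
  i=7: ✗ (none in [7,8])
  i=8: ✗ (none in [8,9])
  i=9: ✗ (none in [9,10])
Positions where it holds: {} → 0.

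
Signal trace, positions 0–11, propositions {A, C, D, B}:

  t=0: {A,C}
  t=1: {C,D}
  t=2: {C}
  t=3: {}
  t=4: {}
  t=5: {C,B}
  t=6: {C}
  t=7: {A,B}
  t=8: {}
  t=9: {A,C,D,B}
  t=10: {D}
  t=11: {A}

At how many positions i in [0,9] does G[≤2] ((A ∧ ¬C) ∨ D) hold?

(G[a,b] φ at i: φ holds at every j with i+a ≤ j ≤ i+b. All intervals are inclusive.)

1

Evaluate at each i in [0,9]:
  i=0: ✗ (fails at j=0)
  i=1: ✗ (fails at j=2)
  i=2: ✗ (fails at j=2)
  i=3: ✗ (fails at j=3)
  i=4: ✗ (fails at j=4)
  i=5: ✗ (fails at j=5)
  i=6: ✗ (fails at j=6)
  i=7: ✗ (fails at j=8)
  i=8: ✗ (fails at j=8)
  i=9: ✓ (all of [9,11])
Positions where it holds: {9} → 1.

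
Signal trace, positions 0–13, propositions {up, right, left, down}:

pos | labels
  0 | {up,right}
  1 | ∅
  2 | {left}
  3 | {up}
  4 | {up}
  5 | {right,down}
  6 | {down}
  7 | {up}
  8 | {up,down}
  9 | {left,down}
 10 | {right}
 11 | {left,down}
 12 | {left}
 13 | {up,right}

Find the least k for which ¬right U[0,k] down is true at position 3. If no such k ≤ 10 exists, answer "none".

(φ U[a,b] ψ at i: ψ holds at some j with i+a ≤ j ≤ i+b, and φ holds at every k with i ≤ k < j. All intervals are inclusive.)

Need earliest j ≥ 3 with down, and ¬right at every k in [3,j-1].
  j=3: rhs fails.
  j=4: rhs fails.
  j=5: rhs holds; lhs holds on [3,4]. k = 2.

2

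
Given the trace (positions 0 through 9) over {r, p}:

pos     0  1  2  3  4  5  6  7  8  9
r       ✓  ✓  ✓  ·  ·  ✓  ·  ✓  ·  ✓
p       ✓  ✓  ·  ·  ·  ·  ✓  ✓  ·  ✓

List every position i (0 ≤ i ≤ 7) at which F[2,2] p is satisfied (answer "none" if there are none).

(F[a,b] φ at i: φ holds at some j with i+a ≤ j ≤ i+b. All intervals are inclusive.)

4, 5, 7

Evaluate at each i in [0,7]:
  i=0: ✗ (none in [2,2])
  i=1: ✗ (none in [3,3])
  i=2: ✗ (none in [4,4])
  i=3: ✗ (none in [5,5])
  i=4: ✓ (witness j=6)
  i=5: ✓ (witness j=7)
  i=6: ✗ (none in [8,8])
  i=7: ✓ (witness j=9)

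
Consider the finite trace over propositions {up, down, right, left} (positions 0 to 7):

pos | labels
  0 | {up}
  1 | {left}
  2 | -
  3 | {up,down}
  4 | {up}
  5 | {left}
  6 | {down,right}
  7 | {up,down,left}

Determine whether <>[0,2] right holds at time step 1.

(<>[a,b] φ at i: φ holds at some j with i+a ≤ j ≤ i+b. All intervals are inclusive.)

Does not hold

Check right at each j in [1,3]:
  j=1: false
  j=2: false
  j=3: false
No position in the window satisfies it → formula fails.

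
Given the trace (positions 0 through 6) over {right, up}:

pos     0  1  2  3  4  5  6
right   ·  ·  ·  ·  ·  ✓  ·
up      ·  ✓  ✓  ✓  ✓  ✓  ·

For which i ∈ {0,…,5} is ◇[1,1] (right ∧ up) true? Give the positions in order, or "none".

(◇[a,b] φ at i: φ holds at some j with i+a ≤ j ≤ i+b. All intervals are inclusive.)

Evaluate at each i in [0,5]:
  i=0: ✗ (none in [1,1])
  i=1: ✗ (none in [2,2])
  i=2: ✗ (none in [3,3])
  i=3: ✗ (none in [4,4])
  i=4: ✓ (witness j=5)
  i=5: ✗ (none in [6,6])

4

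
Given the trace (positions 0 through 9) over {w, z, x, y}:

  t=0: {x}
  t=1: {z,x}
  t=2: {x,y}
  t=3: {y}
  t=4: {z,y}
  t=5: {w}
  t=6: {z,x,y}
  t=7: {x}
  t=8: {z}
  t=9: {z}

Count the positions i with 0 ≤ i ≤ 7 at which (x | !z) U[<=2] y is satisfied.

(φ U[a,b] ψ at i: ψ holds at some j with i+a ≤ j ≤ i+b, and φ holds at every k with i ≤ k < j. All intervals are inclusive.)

7

Evaluate at each i in [0,7]:
  i=0: ✓ (rhs at j=2; lhs holds on [0,1])
  i=1: ✓ (rhs at j=2; lhs holds on [1,1])
  i=2: ✓ (rhs at j=2)
  i=3: ✓ (rhs at j=3)
  i=4: ✓ (rhs at j=4)
  i=5: ✓ (rhs at j=6; lhs holds on [5,5])
  i=6: ✓ (rhs at j=6)
  i=7: ✗ (no rhs in [7,9])
Positions where it holds: {0, 1, 2, 3, 4, 5, 6} → 7.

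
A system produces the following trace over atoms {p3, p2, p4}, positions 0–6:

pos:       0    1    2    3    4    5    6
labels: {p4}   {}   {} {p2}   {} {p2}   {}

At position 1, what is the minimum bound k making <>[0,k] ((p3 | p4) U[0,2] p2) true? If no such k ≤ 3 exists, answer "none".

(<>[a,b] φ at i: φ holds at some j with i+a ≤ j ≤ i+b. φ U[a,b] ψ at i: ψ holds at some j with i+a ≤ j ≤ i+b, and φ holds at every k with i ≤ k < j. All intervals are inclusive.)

Scan j = 1,2,… for ((p3 | p4) U[0,2] p2):
  j=1: fails
  j=2: fails
  j=3: holds
First hit at j=3, so smallest k = 3-1 = 2.

2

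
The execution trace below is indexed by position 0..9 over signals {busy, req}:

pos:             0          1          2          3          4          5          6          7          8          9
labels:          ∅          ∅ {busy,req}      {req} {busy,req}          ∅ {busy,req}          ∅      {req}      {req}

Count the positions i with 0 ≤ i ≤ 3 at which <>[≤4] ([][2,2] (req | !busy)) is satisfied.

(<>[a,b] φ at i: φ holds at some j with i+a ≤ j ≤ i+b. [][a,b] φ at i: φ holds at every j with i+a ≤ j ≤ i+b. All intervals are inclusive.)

4

Evaluate at each i in [0,3]:
  i=0: ✓ (witness j=0)
  i=1: ✓ (witness j=1)
  i=2: ✓ (witness j=2)
  i=3: ✓ (witness j=3)
Positions where it holds: {0, 1, 2, 3} → 4.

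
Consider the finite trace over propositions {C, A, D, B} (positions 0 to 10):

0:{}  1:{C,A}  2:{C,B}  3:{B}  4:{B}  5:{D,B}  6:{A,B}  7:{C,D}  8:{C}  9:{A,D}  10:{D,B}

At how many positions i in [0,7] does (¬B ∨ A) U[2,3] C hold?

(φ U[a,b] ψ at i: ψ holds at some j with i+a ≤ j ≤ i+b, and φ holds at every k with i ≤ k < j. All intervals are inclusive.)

2

Evaluate at each i in [0,7]:
  i=0: ✓ (rhs at j=2; lhs holds on [0,1])
  i=1: ✗ (no rhs in [3,4])
  i=2: ✗ (no rhs in [4,5])
  i=3: ✗ (no rhs in [5,6])
  i=4: ✗ (lhs fails at k=4 before rhs at j=7)
  i=5: ✗ (lhs fails at k=5 before rhs at j=7)
  i=6: ✓ (rhs at j=8; lhs holds on [6,7])
  i=7: ✗ (no rhs in [9,10])
Positions where it holds: {0, 6} → 2.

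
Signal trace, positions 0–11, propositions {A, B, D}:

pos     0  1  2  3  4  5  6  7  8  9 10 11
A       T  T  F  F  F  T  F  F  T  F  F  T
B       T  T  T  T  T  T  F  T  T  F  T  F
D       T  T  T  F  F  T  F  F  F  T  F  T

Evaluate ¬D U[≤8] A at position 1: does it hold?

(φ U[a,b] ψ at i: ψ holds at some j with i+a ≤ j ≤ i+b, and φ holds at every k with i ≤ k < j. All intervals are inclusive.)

Holds

Need some j in [1,9] with A, and ¬D at every k in [1,j-1].
  j=1: A holds; no prefix to check → satisfied.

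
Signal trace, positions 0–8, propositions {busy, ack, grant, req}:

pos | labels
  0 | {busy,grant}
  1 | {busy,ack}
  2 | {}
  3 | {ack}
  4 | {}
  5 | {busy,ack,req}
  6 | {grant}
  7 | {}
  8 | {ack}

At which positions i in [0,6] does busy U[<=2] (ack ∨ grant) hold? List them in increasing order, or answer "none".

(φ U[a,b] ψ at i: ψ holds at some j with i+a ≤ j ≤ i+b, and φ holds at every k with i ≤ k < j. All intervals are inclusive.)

Evaluate at each i in [0,6]:
  i=0: ✓ (rhs at j=0)
  i=1: ✓ (rhs at j=1)
  i=2: ✗ (lhs fails at k=2 before rhs at j=3)
  i=3: ✓ (rhs at j=3)
  i=4: ✗ (lhs fails at k=4 before rhs at j=5)
  i=5: ✓ (rhs at j=5)
  i=6: ✓ (rhs at j=6)

0, 1, 3, 5, 6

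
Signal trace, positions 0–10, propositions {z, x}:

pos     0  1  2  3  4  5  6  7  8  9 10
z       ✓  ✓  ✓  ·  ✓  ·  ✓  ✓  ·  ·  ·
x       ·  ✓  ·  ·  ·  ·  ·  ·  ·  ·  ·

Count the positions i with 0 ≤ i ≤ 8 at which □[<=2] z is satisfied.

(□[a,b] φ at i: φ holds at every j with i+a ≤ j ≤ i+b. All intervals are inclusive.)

Evaluate at each i in [0,8]:
  i=0: ✓ (all of [0,2])
  i=1: ✗ (fails at j=3)
  i=2: ✗ (fails at j=3)
  i=3: ✗ (fails at j=3)
  i=4: ✗ (fails at j=5)
  i=5: ✗ (fails at j=5)
  i=6: ✗ (fails at j=8)
  i=7: ✗ (fails at j=8)
  i=8: ✗ (fails at j=8)
Positions where it holds: {0} → 1.

1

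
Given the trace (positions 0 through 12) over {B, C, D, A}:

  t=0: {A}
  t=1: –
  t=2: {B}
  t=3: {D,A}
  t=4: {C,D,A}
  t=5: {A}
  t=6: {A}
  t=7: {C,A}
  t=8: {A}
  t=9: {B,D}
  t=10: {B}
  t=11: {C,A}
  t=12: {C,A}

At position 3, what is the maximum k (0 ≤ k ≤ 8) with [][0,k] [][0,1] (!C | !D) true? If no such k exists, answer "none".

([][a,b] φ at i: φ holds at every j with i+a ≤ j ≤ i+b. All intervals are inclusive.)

none

[][0,1] (!C | !D) must hold from j=3 onward; find where it first fails.
  j=3: fails → no k works.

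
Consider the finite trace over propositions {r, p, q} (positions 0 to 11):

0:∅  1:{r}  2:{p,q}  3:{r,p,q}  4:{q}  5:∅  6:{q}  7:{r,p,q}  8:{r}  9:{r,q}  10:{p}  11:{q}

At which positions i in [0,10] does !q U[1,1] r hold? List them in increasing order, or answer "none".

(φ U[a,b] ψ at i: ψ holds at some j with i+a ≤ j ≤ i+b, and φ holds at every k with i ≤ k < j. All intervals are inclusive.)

Evaluate at each i in [0,10]:
  i=0: ✓ (rhs at j=1; lhs holds on [0,0])
  i=1: ✗ (no rhs in [2,2])
  i=2: ✗ (lhs fails at k=2 before rhs at j=3)
  i=3: ✗ (no rhs in [4,4])
  i=4: ✗ (no rhs in [5,5])
  i=5: ✗ (no rhs in [6,6])
  i=6: ✗ (lhs fails at k=6 before rhs at j=7)
  i=7: ✗ (lhs fails at k=7 before rhs at j=8)
  i=8: ✓ (rhs at j=9; lhs holds on [8,8])
  i=9: ✗ (no rhs in [10,10])
  i=10: ✗ (no rhs in [11,11])

0, 8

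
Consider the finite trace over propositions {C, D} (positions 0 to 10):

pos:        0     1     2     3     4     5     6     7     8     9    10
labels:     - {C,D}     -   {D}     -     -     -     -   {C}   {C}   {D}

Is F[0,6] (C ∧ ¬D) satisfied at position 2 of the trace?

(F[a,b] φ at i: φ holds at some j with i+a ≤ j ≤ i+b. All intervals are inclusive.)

Yes

Check (C ∧ ¬D) at each j in [2,8]:
  j=2: false
  j=3: false
  j=4: false
  j=5: false
  j=6: false
  j=7: false
  j=8: true
Found at j=8 → formula holds.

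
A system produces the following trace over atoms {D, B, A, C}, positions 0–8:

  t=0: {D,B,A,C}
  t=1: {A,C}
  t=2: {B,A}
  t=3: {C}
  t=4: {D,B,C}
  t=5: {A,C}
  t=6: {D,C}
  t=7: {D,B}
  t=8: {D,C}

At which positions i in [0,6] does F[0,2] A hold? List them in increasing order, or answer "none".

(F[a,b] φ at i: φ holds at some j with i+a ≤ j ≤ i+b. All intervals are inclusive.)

Evaluate at each i in [0,6]:
  i=0: ✓ (witness j=0)
  i=1: ✓ (witness j=1)
  i=2: ✓ (witness j=2)
  i=3: ✓ (witness j=5)
  i=4: ✓ (witness j=5)
  i=5: ✓ (witness j=5)
  i=6: ✗ (none in [6,8])

0, 1, 2, 3, 4, 5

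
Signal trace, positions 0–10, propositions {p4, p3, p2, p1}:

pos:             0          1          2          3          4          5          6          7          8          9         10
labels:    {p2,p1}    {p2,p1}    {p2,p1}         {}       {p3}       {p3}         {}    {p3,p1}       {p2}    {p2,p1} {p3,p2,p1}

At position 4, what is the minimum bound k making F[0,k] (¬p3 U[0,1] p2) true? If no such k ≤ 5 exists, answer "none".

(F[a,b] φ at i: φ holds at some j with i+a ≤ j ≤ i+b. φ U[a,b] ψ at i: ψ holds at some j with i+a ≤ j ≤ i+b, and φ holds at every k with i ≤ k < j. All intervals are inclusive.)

4

Scan j = 4,5,… for (¬p3 U[0,1] p2):
  j=4: fails
  j=5: fails
  j=6: fails
  j=7: fails
  j=8: holds
First hit at j=8, so smallest k = 8-4 = 4.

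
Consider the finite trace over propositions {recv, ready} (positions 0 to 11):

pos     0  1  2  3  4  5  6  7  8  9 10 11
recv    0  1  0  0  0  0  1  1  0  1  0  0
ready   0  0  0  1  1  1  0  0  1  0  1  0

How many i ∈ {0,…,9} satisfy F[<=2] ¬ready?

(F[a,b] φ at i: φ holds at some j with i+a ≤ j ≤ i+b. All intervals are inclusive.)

9

Evaluate at each i in [0,9]:
  i=0: ✓ (witness j=0)
  i=1: ✓ (witness j=1)
  i=2: ✓ (witness j=2)
  i=3: ✗ (none in [3,5])
  i=4: ✓ (witness j=6)
  i=5: ✓ (witness j=6)
  i=6: ✓ (witness j=6)
  i=7: ✓ (witness j=7)
  i=8: ✓ (witness j=9)
  i=9: ✓ (witness j=9)
Positions where it holds: {0, 1, 2, 4, 5, 6, 7, 8, 9} → 9.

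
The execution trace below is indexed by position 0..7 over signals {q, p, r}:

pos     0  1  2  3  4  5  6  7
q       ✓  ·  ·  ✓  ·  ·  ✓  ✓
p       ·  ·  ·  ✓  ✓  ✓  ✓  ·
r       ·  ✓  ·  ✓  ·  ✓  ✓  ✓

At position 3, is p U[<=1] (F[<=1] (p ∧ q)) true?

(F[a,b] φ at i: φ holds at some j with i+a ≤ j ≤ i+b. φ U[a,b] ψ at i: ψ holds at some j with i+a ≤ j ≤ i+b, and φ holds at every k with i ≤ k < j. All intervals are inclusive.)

Holds

Need some j in [3,4] with F[<=1] (p ∧ q), and p at every k in [3,j-1].
  j=3: F[<=1] (p ∧ q) holds; no prefix to check → satisfied.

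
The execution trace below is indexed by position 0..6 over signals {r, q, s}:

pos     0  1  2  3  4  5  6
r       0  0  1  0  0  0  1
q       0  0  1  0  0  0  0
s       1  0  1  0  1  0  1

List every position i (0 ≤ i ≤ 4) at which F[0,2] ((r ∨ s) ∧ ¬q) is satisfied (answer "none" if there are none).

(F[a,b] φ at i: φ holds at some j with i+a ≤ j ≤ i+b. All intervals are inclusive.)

0, 2, 3, 4

Evaluate at each i in [0,4]:
  i=0: ✓ (witness j=0)
  i=1: ✗ (none in [1,3])
  i=2: ✓ (witness j=4)
  i=3: ✓ (witness j=4)
  i=4: ✓ (witness j=4)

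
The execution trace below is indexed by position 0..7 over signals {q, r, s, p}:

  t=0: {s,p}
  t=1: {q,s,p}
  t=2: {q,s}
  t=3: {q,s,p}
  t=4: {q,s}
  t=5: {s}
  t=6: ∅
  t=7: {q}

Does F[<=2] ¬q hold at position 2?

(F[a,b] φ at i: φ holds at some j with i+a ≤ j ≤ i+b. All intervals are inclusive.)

Check ¬q at each j in [2,4]:
  j=2: false
  j=3: false
  j=4: false
No position in the window satisfies it → formula fails.

No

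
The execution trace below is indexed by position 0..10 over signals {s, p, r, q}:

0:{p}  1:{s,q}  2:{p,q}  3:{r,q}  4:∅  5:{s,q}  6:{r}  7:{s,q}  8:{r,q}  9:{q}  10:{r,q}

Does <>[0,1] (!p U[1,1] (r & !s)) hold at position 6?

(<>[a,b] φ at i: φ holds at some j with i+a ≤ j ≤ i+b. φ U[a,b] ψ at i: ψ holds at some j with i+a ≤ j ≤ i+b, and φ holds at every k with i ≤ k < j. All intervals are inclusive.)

Yes

Check (!p U[1,1] (r & !s)) at each j in [6,7]:
  j=6: fails
  j=7: holds
Found at j=7 → formula holds.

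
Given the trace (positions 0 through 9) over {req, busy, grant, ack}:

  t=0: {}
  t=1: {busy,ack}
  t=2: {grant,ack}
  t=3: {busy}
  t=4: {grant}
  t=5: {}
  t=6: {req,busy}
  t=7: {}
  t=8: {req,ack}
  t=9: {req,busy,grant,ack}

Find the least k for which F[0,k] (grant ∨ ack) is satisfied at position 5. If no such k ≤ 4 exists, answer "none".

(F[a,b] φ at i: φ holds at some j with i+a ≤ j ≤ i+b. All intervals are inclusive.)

3

Scan j = 5,6,… for (grant ∨ ack):
  j=5: fails
  j=6: fails
  j=7: fails
  j=8: holds
First hit at j=8, so smallest k = 8-5 = 3.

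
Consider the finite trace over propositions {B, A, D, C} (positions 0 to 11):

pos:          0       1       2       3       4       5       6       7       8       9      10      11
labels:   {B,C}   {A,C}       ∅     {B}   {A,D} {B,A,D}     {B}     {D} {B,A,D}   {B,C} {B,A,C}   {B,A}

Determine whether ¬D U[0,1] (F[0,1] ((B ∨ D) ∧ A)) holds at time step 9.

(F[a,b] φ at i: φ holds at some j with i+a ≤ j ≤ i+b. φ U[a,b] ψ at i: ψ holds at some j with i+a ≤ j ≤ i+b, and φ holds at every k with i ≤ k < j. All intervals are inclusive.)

Holds

Need some j in [9,10] with F[0,1] ((B ∨ D) ∧ A), and ¬D at every k in [9,j-1].
  j=9: F[0,1] ((B ∨ D) ∧ A) holds; no prefix to check → satisfied.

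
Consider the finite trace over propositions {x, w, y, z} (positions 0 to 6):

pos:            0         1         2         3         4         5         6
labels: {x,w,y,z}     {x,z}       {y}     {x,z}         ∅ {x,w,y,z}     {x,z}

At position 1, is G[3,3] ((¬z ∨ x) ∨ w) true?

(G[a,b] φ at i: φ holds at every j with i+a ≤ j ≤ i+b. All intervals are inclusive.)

Check ((¬z ∨ x) ∨ w) at every j in [4,4]:
  j=4: true
All positions satisfy it → formula holds.

True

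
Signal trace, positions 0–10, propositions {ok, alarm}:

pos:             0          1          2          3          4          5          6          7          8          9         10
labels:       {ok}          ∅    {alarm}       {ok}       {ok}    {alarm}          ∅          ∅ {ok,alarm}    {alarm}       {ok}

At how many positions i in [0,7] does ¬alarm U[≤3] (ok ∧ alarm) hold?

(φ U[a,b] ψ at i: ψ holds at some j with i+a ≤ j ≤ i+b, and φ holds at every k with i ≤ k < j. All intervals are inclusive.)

Evaluate at each i in [0,7]:
  i=0: ✗ (no rhs in [0,3])
  i=1: ✗ (no rhs in [1,4])
  i=2: ✗ (no rhs in [2,5])
  i=3: ✗ (no rhs in [3,6])
  i=4: ✗ (no rhs in [4,7])
  i=5: ✗ (lhs fails at k=5 before rhs at j=8)
  i=6: ✓ (rhs at j=8; lhs holds on [6,7])
  i=7: ✓ (rhs at j=8; lhs holds on [7,7])
Positions where it holds: {6, 7} → 2.

2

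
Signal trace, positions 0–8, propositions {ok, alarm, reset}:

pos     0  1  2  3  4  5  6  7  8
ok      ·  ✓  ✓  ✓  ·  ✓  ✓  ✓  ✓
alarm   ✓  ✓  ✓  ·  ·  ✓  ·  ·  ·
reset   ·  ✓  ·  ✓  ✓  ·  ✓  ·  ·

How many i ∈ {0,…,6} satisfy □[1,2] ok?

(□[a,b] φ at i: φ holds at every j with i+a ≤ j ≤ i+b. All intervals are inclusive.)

Evaluate at each i in [0,6]:
  i=0: ✓ (all of [1,2])
  i=1: ✓ (all of [2,3])
  i=2: ✗ (fails at j=4)
  i=3: ✗ (fails at j=4)
  i=4: ✓ (all of [5,6])
  i=5: ✓ (all of [6,7])
  i=6: ✓ (all of [7,8])
Positions where it holds: {0, 1, 4, 5, 6} → 5.

5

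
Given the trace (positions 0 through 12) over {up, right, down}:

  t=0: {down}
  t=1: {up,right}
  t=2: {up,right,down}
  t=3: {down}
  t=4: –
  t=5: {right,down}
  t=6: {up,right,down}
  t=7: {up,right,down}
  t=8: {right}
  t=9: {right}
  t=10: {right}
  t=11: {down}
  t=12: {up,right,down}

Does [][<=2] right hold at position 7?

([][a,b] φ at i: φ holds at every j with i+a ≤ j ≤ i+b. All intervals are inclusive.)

Yes

Check right at every j in [7,9]:
  j=7: true
  j=8: true
  j=9: true
All positions satisfy it → formula holds.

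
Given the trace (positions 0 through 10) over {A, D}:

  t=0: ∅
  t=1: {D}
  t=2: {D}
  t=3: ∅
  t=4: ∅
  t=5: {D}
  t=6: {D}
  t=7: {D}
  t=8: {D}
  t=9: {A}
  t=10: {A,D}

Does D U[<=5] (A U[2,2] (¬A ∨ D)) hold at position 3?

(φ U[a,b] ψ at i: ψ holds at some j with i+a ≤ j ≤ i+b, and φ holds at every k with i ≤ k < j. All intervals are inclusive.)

False

Need some j in [3,8] with (A U[2,2] (¬A ∨ D)), and D at every k in [3,j-1].
  j=3: (A U[2,2] (¬A ∨ D)) — fails.
  j=4: (A U[2,2] (¬A ∨ D)) — fails.
  j=5: (A U[2,2] (¬A ∨ D)) — fails.
  j=6: (A U[2,2] (¬A ∨ D)) — fails.
  j=7: (A U[2,2] (¬A ∨ D)) — fails.
  j=8: (A U[2,2] (¬A ∨ D)) — fails.
No j in the window works → until fails.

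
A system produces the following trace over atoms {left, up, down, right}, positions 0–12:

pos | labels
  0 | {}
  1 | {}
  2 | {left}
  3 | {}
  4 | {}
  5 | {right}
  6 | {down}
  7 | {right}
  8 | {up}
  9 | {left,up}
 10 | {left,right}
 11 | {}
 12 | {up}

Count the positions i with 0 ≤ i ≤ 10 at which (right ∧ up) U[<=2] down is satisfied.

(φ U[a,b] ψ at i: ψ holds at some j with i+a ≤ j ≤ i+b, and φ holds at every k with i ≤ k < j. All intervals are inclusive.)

1

Evaluate at each i in [0,10]:
  i=0: ✗ (no rhs in [0,2])
  i=1: ✗ (no rhs in [1,3])
  i=2: ✗ (no rhs in [2,4])
  i=3: ✗ (no rhs in [3,5])
  i=4: ✗ (lhs fails at k=4 before rhs at j=6)
  i=5: ✗ (lhs fails at k=5 before rhs at j=6)
  i=6: ✓ (rhs at j=6)
  i=7: ✗ (no rhs in [7,9])
  i=8: ✗ (no rhs in [8,10])
  i=9: ✗ (no rhs in [9,11])
  i=10: ✗ (no rhs in [10,12])
Positions where it holds: {6} → 1.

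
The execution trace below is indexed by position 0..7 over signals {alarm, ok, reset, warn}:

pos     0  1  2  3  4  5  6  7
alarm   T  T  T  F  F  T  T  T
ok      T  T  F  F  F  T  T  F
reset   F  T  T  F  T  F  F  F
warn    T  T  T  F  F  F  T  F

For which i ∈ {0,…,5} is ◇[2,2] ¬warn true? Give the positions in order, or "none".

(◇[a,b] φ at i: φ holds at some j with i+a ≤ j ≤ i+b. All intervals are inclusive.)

1, 2, 3, 5

Evaluate at each i in [0,5]:
  i=0: ✗ (none in [2,2])
  i=1: ✓ (witness j=3)
  i=2: ✓ (witness j=4)
  i=3: ✓ (witness j=5)
  i=4: ✗ (none in [6,6])
  i=5: ✓ (witness j=7)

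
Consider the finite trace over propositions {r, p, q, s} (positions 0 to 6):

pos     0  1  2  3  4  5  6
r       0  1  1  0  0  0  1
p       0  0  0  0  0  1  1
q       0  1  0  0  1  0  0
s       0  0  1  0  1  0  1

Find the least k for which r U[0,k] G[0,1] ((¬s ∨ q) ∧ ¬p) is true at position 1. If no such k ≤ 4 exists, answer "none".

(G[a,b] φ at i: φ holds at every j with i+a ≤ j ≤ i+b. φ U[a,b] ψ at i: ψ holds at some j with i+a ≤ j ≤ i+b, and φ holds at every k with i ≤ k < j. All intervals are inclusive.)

Need earliest j ≥ 1 with G[0,1] ((¬s ∨ q) ∧ ¬p), and r at every k in [1,j-1].
  j=1: rhs fails.
  j=2: rhs fails.
  j=3: rhs holds; lhs holds on [1,2]. k = 2.

2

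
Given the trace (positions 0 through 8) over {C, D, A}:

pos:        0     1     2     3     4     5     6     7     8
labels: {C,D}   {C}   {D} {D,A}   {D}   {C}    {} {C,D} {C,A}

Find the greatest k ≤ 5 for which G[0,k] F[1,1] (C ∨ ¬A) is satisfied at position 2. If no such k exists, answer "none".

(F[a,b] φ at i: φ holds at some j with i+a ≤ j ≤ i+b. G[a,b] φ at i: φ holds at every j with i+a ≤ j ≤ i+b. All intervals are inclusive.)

F[1,1] (C ∨ ¬A) must hold from j=2 onward; find where it first fails.
  j=2: fails → no k works.

none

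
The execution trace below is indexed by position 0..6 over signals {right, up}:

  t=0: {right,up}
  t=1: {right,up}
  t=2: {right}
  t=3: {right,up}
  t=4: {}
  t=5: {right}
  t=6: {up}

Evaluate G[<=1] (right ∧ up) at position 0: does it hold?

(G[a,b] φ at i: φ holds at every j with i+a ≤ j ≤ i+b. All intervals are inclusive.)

Yes

Check (right ∧ up) at every j in [0,1]:
  j=0: true
  j=1: true
All positions satisfy it → formula holds.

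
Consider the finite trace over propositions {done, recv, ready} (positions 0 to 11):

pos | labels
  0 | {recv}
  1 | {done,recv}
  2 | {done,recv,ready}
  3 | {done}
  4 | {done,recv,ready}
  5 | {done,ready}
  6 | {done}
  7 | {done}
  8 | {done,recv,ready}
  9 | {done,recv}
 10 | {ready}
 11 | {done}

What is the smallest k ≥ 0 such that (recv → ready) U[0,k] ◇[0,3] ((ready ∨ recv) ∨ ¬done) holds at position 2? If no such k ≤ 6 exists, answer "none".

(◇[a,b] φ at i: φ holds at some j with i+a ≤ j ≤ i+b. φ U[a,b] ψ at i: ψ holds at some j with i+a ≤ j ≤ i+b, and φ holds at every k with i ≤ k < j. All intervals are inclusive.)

Need earliest j ≥ 2 with ◇[0,3] ((ready ∨ recv) ∨ ¬done), and (recv → ready) at every k in [2,j-1].
  j=2: rhs holds (empty prefix). k = 0.

0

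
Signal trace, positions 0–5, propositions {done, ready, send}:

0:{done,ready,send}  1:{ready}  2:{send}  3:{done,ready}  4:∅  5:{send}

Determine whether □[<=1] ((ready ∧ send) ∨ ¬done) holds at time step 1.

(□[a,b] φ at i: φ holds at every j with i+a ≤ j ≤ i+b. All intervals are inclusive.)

Check ((ready ∧ send) ∨ ¬done) at every j in [1,2]:
  j=1: true
  j=2: true
All positions satisfy it → formula holds.

Yes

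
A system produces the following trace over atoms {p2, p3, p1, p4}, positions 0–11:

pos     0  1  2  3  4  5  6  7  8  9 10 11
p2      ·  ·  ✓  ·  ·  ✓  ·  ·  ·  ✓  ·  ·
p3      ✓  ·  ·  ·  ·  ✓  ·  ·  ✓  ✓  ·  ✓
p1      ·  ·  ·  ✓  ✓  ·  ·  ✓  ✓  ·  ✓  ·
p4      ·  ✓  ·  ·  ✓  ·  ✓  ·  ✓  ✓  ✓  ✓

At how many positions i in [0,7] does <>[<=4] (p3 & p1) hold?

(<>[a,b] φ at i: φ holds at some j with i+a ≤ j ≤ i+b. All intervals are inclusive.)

Evaluate at each i in [0,7]:
  i=0: ✗ (none in [0,4])
  i=1: ✗ (none in [1,5])
  i=2: ✗ (none in [2,6])
  i=3: ✗ (none in [3,7])
  i=4: ✓ (witness j=8)
  i=5: ✓ (witness j=8)
  i=6: ✓ (witness j=8)
  i=7: ✓ (witness j=8)
Positions where it holds: {4, 5, 6, 7} → 4.

4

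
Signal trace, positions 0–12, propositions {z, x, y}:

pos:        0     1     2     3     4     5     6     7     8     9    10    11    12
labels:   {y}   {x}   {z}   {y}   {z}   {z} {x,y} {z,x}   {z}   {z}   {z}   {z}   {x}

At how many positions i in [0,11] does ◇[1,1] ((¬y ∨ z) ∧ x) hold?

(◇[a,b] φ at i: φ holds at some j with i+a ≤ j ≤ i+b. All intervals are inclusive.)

Evaluate at each i in [0,11]:
  i=0: ✓ (witness j=1)
  i=1: ✗ (none in [2,2])
  i=2: ✗ (none in [3,3])
  i=3: ✗ (none in [4,4])
  i=4: ✗ (none in [5,5])
  i=5: ✗ (none in [6,6])
  i=6: ✓ (witness j=7)
  i=7: ✗ (none in [8,8])
  i=8: ✗ (none in [9,9])
  i=9: ✗ (none in [10,10])
  i=10: ✗ (none in [11,11])
  i=11: ✓ (witness j=12)
Positions where it holds: {0, 6, 11} → 3.

3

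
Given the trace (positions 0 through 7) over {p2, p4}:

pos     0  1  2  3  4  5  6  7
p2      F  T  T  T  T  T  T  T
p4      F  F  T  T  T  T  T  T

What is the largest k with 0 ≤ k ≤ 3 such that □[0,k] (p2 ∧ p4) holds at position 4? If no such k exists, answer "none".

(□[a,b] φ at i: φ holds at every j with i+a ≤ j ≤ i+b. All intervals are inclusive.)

(p2 ∧ p4) must hold from j=4 onward; find where it first fails.
  j=4: holds
  j=5: holds
  j=6: holds
  j=7: holds
Holds through j=7; largest k = 3.

3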